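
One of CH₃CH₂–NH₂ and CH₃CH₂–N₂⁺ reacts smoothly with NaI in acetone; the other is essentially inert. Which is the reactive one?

From CH₃CH₂–NH₂ the departing group would be NH₂⁻ (pKₐ(NH₃) ≈ 38). Extremely strong base; never a leaving group.
From CH₃CH₂–N₂⁺ the leaving group is N₂ (no meaningful conjugate acid; N₂ departs as an exceptionally stable neutral molecule).
(In practice CH₃CH₂–N₂⁺ is made from CH₃CH₂–NH₂ by diazotisation (NaNO₂ / HCl, 0 °C), generating a diazonium salt that expels N₂.)

CH₃CH₂–N₂⁺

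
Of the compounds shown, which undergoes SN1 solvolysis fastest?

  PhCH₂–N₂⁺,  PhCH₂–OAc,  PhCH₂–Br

With the same alkyl group throughout, only the leaving group differentiates the rates.
Rank by basicity of the departing species: weakest base leaves most easily.
PhCH₂–N₂⁺ loses N₂: no meaningful conjugate acid; N₂ departs as an exceptionally stable neutral molecule
PhCH₂–Br loses Br⁻: pKₐ(HBr) ≈ -9
PhCH₂–OAc loses AcO⁻: pKₐ(CH₃COOH) ≈ 4.8

PhCH₂–N₂⁺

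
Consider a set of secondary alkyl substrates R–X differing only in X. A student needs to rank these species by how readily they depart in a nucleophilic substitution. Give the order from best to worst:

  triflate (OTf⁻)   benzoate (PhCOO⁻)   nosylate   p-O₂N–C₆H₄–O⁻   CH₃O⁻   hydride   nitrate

triflate (OTf⁻) > nosylate > nitrate > benzoate (PhCOO⁻) > p-O₂N–C₆H₄–O⁻ > CH₃O⁻ > hydride

triflate (OTf⁻): pKₐ(CF₃SO₃H (triflic acid)) ≈ -14 — charge spread over three oxygens and a CF₃ group; the premier leaving group in synthesis
nosylate: pKₐ(p-O₂NC₆H₄SO₃H) ≈ -3.5 — p-nitro group further stabilises the sulfonate
nitrate: pKₐ(HNO₃) ≈ -1.3
benzoate (PhCOO⁻): pKₐ(C₆H₅COOH) ≈ 4.2 — aryl carboxylate
p-O₂N–C₆H₄–O⁻: pKₐ(p-nitrophenol) ≈ 7.2 — nitro group delocalises the charge; the classic chromogenic LG
CH₃O⁻: pKₐ(CH₃OH) ≈ 15.5
hydride: pKₐ(H₂) ≈ 36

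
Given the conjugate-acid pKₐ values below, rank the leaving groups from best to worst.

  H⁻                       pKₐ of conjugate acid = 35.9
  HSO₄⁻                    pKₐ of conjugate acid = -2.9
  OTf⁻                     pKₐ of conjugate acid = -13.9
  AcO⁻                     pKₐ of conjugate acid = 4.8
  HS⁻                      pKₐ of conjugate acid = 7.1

OTf⁻ > HSO₄⁻ > AcO⁻ > HS⁻ > H⁻

Lower conjugate-acid pKₐ ⇒ weaker base ⇒ better leaving group.
Sorting by the given values: OTf⁻ (-13.9), HSO₄⁻ (-2.9), AcO⁻ (4.8), HS⁻ (7.1), H⁻ (35.9).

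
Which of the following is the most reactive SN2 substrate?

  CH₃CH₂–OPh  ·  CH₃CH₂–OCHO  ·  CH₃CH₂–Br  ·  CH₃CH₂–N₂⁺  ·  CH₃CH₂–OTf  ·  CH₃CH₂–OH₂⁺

With the same alkyl group throughout, only the leaving group differentiates the rates.
Leaving-group ability tracks the stability of the departed species; conjugate-acid pKₐ is the usual yardstick (lower pKₐ → better LG).
CH₃CH₂–N₂⁺ loses N₂: no meaningful conjugate acid; N₂ departs as an exceptionally stable neutral molecule
CH₃CH₂–OTf loses OTf⁻: pKₐ(CF₃SO₃H (triflic acid)) ≈ -14
CH₃CH₂–Br loses Br⁻: pKₐ(HBr) ≈ -9
CH₃CH₂–OH₂⁺ loses H₂O: pKₐ(H₃O⁺) ≈ -1.7
CH₃CH₂–OCHO loses HCOO⁻: pKₐ(HCOOH) ≈ 3.8
CH₃CH₂–OPh loses PhO⁻: pKₐ(C₆H₅OH (phenol)) ≈ 10

CH₃CH₂–N₂⁺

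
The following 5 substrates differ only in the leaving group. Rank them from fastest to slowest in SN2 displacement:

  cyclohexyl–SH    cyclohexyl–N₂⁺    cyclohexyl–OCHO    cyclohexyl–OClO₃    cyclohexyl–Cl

cyclohexyl–N₂⁺ > cyclohexyl–OClO₃ > cyclohexyl–Cl > cyclohexyl–OCHO > cyclohexyl–SH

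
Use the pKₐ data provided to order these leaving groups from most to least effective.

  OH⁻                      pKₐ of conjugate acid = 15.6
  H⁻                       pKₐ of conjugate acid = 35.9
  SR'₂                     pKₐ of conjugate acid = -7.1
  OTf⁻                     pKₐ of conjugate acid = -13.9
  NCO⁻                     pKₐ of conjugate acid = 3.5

OTf⁻ > SR'₂ > NCO⁻ > OH⁻ > H⁻

Lower conjugate-acid pKₐ ⇒ weaker base ⇒ better leaving group.
Sorting by the given values: OTf⁻ (-13.9), SR'₂ (-7.1), NCO⁻ (3.5), OH⁻ (15.6), H⁻ (35.9).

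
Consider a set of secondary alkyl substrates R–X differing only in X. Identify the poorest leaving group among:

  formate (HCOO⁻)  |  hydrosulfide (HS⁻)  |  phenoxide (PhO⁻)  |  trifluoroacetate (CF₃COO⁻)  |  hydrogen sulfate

phenoxide (PhO⁻)

hydrogen sulfate: pKₐ(H₂SO₄) ≈ -3
trifluoroacetate (CF₃COO⁻): pKₐ(CF₃COOH) ≈ 0.2
formate (HCOO⁻): pKₐ(HCOOH) ≈ 3.8
hydrosulfide (HS⁻): pKₐ(H₂S) ≈ 7
phenoxide (PhO⁻): pKₐ(C₆H₅OH (phenol)) ≈ 10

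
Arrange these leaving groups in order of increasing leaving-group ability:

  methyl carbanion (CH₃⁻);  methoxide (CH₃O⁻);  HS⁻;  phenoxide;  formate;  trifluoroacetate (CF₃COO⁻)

methyl carbanion (CH₃⁻) < methoxide (CH₃O⁻) < phenoxide < HS⁻ < formate < trifluoroacetate (CF₃COO⁻)

trifluoroacetate (CF₃COO⁻): pKₐ(CF₃COOH) ≈ 0.2
formate: pKₐ(HCOOH) ≈ 3.8
HS⁻: pKₐ(H₂S) ≈ 7
phenoxide: pKₐ(C₆H₅OH (phenol)) ≈ 10
methoxide (CH₃O⁻): pKₐ(CH₃OH) ≈ 15.5
methyl carbanion (CH₃⁻): pKₐ(CH₄) ≈ 48
Listed from poorest to best leaving group as asked.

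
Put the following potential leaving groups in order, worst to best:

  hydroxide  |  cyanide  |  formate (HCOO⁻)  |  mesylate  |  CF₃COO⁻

hydroxide < cyanide < formate (HCOO⁻) < CF₃COO⁻ < mesylate

The more stable X⁻ (or X) is on its own — i.e. the weaker a base it is — the better a leaving group it makes.
mesylate: pKₐ(CH₃SO₃H (MsOH)) ≈ -1.9 — resonance-delocalised alkanesulfonate
CF₃COO⁻: pKₐ(CF₃COOH) ≈ 0.2
formate (HCOO⁻): pKₐ(HCOOH) ≈ 3.8 — resonance-stabilised carboxylate
cyanide: pKₐ(HCN) ≈ 9.2
hydroxide: pKₐ(H₂O) ≈ 15.7
Reversing gives the worst-to-best order requested.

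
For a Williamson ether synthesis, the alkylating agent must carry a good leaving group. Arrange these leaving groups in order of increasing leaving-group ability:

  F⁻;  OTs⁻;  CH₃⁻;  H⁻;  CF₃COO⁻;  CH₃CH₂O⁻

CH₃⁻ < H⁻ < CH₃CH₂O⁻ < F⁻ < CF₃COO⁻ < OTs⁻

A good leaving group is a weak base: the lower the pKₐ of its conjugate acid, the more readily it departs.
OTs⁻: pKₐ(p-CH₃C₆H₄SO₃H (TsOH)) ≈ -2.8
CF₃COO⁻: pKₐ(CF₃COOH) ≈ 0.2
F⁻: pKₐ(HF) ≈ 3.2 — small and strongly basic; the poor halide leaving group
CH₃CH₂O⁻: pKₐ(CH₃CH₂OH) ≈ 16 — strong base; alkoxides do not leave unassisted
H⁻: pKₐ(H₂) ≈ 36 — extremely strong base; leaves only in special hydride-transfer contexts
CH₃⁻: pKₐ(CH₄) ≈ 48
Listed from poorest to best leaving group as asked.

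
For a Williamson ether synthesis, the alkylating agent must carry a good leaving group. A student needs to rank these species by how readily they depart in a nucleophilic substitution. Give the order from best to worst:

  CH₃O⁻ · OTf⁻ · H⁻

OTf⁻ > CH₃O⁻ > H⁻

Rank by basicity of the departing species: weakest base leaves most easily.
OTf⁻: pKₐ(CF₃SO₃H (triflic acid)) ≈ -14 — charge spread over three oxygens and a CF₃ group; the premier leaving group in synthesis
CH₃O⁻: pKₐ(CH₃OH) ≈ 15.5 — strong base; alkoxides do not leave unassisted
H⁻: pKₐ(H₂) ≈ 36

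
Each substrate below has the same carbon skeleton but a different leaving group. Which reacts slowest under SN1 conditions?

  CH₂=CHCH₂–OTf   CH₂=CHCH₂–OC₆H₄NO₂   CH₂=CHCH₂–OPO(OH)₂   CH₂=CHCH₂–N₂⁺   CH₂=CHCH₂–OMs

Same R in every case — rank the leaving groups.
A good leaving group is a weak base: the lower the pKₐ of its conjugate acid, the more readily it departs.
CH₂=CHCH₂–N₂⁺ loses N₂: no meaningful conjugate acid; N₂ departs as an exceptionally stable neutral molecule
CH₂=CHCH₂–OTf loses OTf⁻: pKₐ(CF₃SO₃H (triflic acid)) ≈ -14
CH₂=CHCH₂–OMs loses OMs⁻: pKₐ(CH₃SO₃H (MsOH)) ≈ -1.9
CH₂=CHCH₂–OPO(OH)₂ loses H₂PO₄⁻: pKₐ(H₃PO₄) ≈ 2.1
CH₂=CHCH₂–OC₆H₄NO₂ loses p-O₂N–C₆H₄–O⁻: pKₐ(p-nitrophenol) ≈ 7.2

CH₂=CHCH₂–OC₆H₄NO₂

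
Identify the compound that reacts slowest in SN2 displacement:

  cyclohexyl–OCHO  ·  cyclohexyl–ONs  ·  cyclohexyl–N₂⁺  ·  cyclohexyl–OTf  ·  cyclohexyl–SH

cyclohexyl–SH

Identical carbon frameworks mean the comparison reduces to leaving-group quality.
Leaving-group ability tracks the stability of the departed species; conjugate-acid pKₐ is the usual yardstick (lower pKₐ → better LG).
cyclohexyl–N₂⁺ loses N₂: no meaningful conjugate acid; N₂ departs as an exceptionally stable neutral molecule
cyclohexyl–OTf loses OTf⁻: pKₐ(CF₃SO₃H (triflic acid)) ≈ -14
cyclohexyl–ONs loses ONs⁻: pKₐ(p-O₂NC₆H₄SO₃H) ≈ -3.5
cyclohexyl–OCHO loses HCOO⁻: pKₐ(HCOOH) ≈ 3.8
cyclohexyl–SH loses HS⁻: pKₐ(H₂S) ≈ 7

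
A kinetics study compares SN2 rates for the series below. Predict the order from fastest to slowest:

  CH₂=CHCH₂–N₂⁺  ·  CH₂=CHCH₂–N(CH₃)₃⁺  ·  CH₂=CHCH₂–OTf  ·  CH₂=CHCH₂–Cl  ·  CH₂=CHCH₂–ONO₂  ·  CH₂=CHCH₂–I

CH₂=CHCH₂–N₂⁺ > CH₂=CHCH₂–OTf > CH₂=CHCH₂–I > CH₂=CHCH₂–Cl > CH₂=CHCH₂–ONO₂ > CH₂=CHCH₂–N(CH₃)₃⁺

With the same alkyl group throughout, only the leaving group differentiates the rates.
Leaving-group ability tracks the stability of the departed species; conjugate-acid pKₐ is the usual yardstick (lower pKₐ → better LG).
CH₂=CHCH₂–N₂⁺ loses N₂: no meaningful conjugate acid; N₂ departs as an exceptionally stable neutral molecule
CH₂=CHCH₂–OTf loses OTf⁻: pKₐ(CF₃SO₃H (triflic acid)) ≈ -14
CH₂=CHCH₂–I loses I⁻: pKₐ(HI) ≈ -10
CH₂=CHCH₂–Cl loses Cl⁻: pKₐ(HCl) ≈ -7
CH₂=CHCH₂–ONO₂ loses NO₃⁻: pKₐ(HNO₃) ≈ -1.3
CH₂=CHCH₂–N(CH₃)₃⁺ loses NR'₃: pKₐ(R'₃NH⁺) ≈ 10.7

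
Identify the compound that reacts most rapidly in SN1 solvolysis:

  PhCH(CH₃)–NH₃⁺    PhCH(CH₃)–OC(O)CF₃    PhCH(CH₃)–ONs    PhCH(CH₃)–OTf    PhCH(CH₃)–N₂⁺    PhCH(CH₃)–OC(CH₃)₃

Same R in every case — rank the leaving groups.
Rank by basicity of the departing species: weakest base leaves most easily.
PhCH(CH₃)–N₂⁺ loses N₂: no meaningful conjugate acid; N₂ departs as an exceptionally stable neutral molecule
PhCH(CH₃)–OTf loses OTf⁻: pKₐ(CF₃SO₃H (triflic acid)) ≈ -14
PhCH(CH₃)–ONs loses ONs⁻: pKₐ(p-O₂NC₆H₄SO₃H) ≈ -3.5
PhCH(CH₃)–OC(O)CF₃ loses CF₃COO⁻: pKₐ(CF₃COOH) ≈ 0.2
PhCH(CH₃)–NH₃⁺ loses NH₃: pKₐ(NH₄⁺) ≈ 9.2
PhCH(CH₃)–OC(CH₃)₃ loses (CH₃)₃CO⁻: pKₐ(t-BuOH) ≈ 18

PhCH(CH₃)–N₂⁺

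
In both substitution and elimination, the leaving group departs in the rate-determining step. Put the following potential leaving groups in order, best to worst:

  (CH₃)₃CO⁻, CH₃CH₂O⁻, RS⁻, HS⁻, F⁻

F⁻: pKₐ(HF) ≈ 3.2
HS⁻: pKₐ(H₂S) ≈ 7 — larger and more polarisable than the oxygen analogue
RS⁻: pKₐ(RSH (a thiol)) ≈ 10.5
CH₃CH₂O⁻: pKₐ(CH₃CH₂OH) ≈ 16 — strong base; alkoxides do not leave unassisted
(CH₃)₃CO⁻: pKₐ(t-BuOH) ≈ 18 — bulky, strongly basic alkoxide

F⁻ > HS⁻ > RS⁻ > CH₃CH₂O⁻ > (CH₃)₃CO⁻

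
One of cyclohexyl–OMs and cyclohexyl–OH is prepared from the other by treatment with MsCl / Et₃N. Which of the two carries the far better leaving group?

cyclohexyl–OMs

From cyclohexyl–OH the departing group would be OH⁻ (pKₐ(H₂O) ≈ 15.7). Strong base; essentially never leaves without prior activation.
From cyclohexyl–OMs the leaving group is OMs⁻ (pKₐ(CH₃SO₃H (MsOH)) ≈ -1.9). Resonance-delocalised alkanesulfonate.
Treatment with MsCl / Et₃N works by converting the hydroxyl into a mesylate, making cyclohexyl–OMs enormously more reactive.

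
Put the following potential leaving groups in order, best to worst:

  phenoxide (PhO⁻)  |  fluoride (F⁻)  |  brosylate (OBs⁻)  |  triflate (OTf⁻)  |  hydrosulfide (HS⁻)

triflate (OTf⁻): pKₐ(CF₃SO₃H (triflic acid)) ≈ -14
brosylate (OBs⁻): pKₐ(p-BrC₆H₄SO₃H) ≈ -2.8
fluoride (F⁻): pKₐ(HF) ≈ 3.2
hydrosulfide (HS⁻): pKₐ(H₂S) ≈ 7
phenoxide (PhO⁻): pKₐ(C₆H₅OH (phenol)) ≈ 10

triflate (OTf⁻) > brosylate (OBs⁻) > fluoride (F⁻) > hydrosulfide (HS⁻) > phenoxide (PhO⁻)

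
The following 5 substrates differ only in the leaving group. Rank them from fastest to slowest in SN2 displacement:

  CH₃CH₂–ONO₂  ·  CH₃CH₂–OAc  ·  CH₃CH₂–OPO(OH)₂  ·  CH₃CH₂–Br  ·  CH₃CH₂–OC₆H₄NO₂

CH₃CH₂–Br > CH₃CH₂–ONO₂ > CH₃CH₂–OPO(OH)₂ > CH₃CH₂–OAc > CH₃CH₂–OC₆H₄NO₂

The skeletons are identical, so relative rate is governed entirely by leaving-group ability.
A good leaving group is a weak base: the lower the pKₐ of its conjugate acid, the more readily it departs.
CH₃CH₂–Br loses Br⁻: pKₐ(HBr) ≈ -9
CH₃CH₂–ONO₂ loses NO₃⁻: pKₐ(HNO₃) ≈ -1.3
CH₃CH₂–OPO(OH)₂ loses H₂PO₄⁻: pKₐ(H₃PO₄) ≈ 2.1
CH₃CH₂–OAc loses AcO⁻: pKₐ(CH₃COOH) ≈ 4.8
CH₃CH₂–OC₆H₄NO₂ loses p-O₂N–C₆H₄–O⁻: pKₐ(p-nitrophenol) ≈ 7.2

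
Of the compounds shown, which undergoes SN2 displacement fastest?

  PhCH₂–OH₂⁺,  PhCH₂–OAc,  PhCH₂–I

PhCH₂–I

Same R in every case — rank the leaving groups.
Rank by basicity of the departing species: weakest base leaves most easily.
PhCH₂–I loses I⁻: pKₐ(HI) ≈ -10
PhCH₂–OH₂⁺ loses H₂O: pKₐ(H₃O⁺) ≈ -1.7
PhCH₂–OAc loses AcO⁻: pKₐ(CH₃COOH) ≈ 4.8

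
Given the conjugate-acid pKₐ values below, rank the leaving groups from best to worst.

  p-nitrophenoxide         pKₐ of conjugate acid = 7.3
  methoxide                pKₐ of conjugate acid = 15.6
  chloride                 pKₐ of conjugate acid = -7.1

Lower conjugate-acid pKₐ ⇒ weaker base ⇒ better leaving group.
Sorting by the given values: chloride (-7.1), p-nitrophenoxide (7.3), methoxide (15.6).

chloride > p-nitrophenoxide > methoxide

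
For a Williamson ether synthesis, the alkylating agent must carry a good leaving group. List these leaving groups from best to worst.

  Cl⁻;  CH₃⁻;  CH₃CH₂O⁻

Cl⁻ > CH₃CH₂O⁻ > CH₃⁻

Cl⁻: pKₐ(HCl) ≈ -7
CH₃CH₂O⁻: pKₐ(CH₃CH₂OH) ≈ 16
CH₃⁻: pKₐ(CH₄) ≈ 48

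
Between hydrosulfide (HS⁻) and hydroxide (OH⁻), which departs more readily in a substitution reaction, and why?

hydrosulfide (HS⁻)

hydrosulfide (HS⁻) is the better leaving group.
pKₐ(H₂S) ≈ 7 versus pKₐ(H₂O) ≈ 15.7: hydrosulfide (HS⁻) is the much weaker base.
Larger and more polarisable than the oxygen analogue.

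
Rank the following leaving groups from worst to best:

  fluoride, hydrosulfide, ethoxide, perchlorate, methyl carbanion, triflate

triflate: pKₐ(CF₃SO₃H (triflic acid)) ≈ -14
perchlorate: pKₐ(HClO₄) ≈ -10
fluoride: pKₐ(HF) ≈ 3.2
hydrosulfide: pKₐ(H₂S) ≈ 7
ethoxide: pKₐ(CH₃CH₂OH) ≈ 16
methyl carbanion: pKₐ(CH₄) ≈ 48
Listed from poorest to best leaving group as asked.

methyl carbanion < ethoxide < hydrosulfide < fluoride < perchlorate < triflate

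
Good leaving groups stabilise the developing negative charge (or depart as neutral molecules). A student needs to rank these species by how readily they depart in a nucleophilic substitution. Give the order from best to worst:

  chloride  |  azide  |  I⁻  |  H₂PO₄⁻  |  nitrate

Leaving-group ability tracks the stability of the departed species; conjugate-acid pKₐ is the usual yardstick (lower pKₐ → better LG).
I⁻: pKₐ(HI) ≈ -10 — large, highly polarisable; very weak base
chloride: pKₐ(HCl) ≈ -7
nitrate: pKₐ(HNO₃) ≈ -1.3 — resonance-delocalised over three oxygens
H₂PO₄⁻: pKₐ(H₃PO₄) ≈ 2.1 — moderate base; biological leaving group after further activation
azide: pKₐ(HN₃) ≈ 4.7

I⁻ > chloride > nitrate > H₂PO₄⁻ > azide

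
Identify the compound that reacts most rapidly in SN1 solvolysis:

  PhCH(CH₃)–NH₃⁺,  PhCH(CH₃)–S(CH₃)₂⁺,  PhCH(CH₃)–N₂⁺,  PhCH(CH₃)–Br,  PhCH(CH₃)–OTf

PhCH(CH₃)–N₂⁺

The skeletons are identical, so relative rate is governed entirely by leaving-group ability.
The more stable X⁻ (or X) is on its own — i.e. the weaker a base it is — the better a leaving group it makes.
PhCH(CH₃)–N₂⁺ loses N₂: no meaningful conjugate acid; N₂ departs as an exceptionally stable neutral molecule
PhCH(CH₃)–OTf loses OTf⁻: pKₐ(CF₃SO₃H (triflic acid)) ≈ -14
PhCH(CH₃)–Br loses Br⁻: pKₐ(HBr) ≈ -9
PhCH(CH₃)–S(CH₃)₂⁺ loses SR'₂: pKₐ(R'₂SH⁺) ≈ -7
PhCH(CH₃)–NH₃⁺ loses NH₃: pKₐ(NH₄⁺) ≈ 9.2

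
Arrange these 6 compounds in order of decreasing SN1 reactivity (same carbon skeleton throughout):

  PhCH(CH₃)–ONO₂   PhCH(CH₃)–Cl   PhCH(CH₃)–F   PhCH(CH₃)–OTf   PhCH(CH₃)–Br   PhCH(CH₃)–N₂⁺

The skeletons are identical, so relative rate is governed entirely by leaving-group ability.
The more stable X⁻ (or X) is on its own — i.e. the weaker a base it is — the better a leaving group it makes.
PhCH(CH₃)–N₂⁺ loses N₂: no meaningful conjugate acid; N₂ departs as an exceptionally stable neutral molecule
PhCH(CH₃)–OTf loses OTf⁻: pKₐ(CF₃SO₃H (triflic acid)) ≈ -14
PhCH(CH₃)–Br loses Br⁻: pKₐ(HBr) ≈ -9
PhCH(CH₃)–Cl loses Cl⁻: pKₐ(HCl) ≈ -7
PhCH(CH₃)–ONO₂ loses NO₃⁻: pKₐ(HNO₃) ≈ -1.3
PhCH(CH₃)–F loses F⁻: pKₐ(HF) ≈ 3.2

PhCH(CH₃)–N₂⁺ > PhCH(CH₃)–OTf > PhCH(CH₃)–Br > PhCH(CH₃)–Cl > PhCH(CH₃)–ONO₂ > PhCH(CH₃)–F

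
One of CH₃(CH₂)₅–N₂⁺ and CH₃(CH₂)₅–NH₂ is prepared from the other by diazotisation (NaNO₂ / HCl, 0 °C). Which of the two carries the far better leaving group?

CH₃(CH₂)₅–N₂⁺

From CH₃(CH₂)₅–NH₂ the departing group would be NH₂⁻ (pKₐ(NH₃) ≈ 38). Extremely strong base; never a leaving group.
From CH₃(CH₂)₅–N₂⁺ the leaving group is N₂ (no meaningful conjugate acid; N₂ departs as an exceptionally stable neutral molecule).
Diazotisation (NaNO₂ / HCl, 0 °C) works by generating a diazonium salt that expels N₂, making CH₃(CH₂)₅–N₂⁺ enormously more reactive.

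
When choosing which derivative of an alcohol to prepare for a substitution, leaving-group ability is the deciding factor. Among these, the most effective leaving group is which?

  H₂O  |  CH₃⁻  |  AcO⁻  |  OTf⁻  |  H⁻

Leaving-group ability tracks the stability of the departed species; conjugate-acid pKₐ is the usual yardstick (lower pKₐ → better LG).
OTf⁻: pKₐ(CF₃SO₃H (triflic acid)) ≈ -14
H₂O: pKₐ(H₃O⁺) ≈ -1.7
AcO⁻: pKₐ(CH₃COOH) ≈ 4.8
H⁻: pKₐ(H₂) ≈ 36
CH₃⁻: pKₐ(CH₄) ≈ 48

OTf⁻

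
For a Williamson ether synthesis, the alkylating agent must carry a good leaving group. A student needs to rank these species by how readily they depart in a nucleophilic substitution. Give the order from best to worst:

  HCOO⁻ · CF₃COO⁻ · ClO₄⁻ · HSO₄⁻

Leaving-group ability tracks the stability of the departed species; conjugate-acid pKₐ is the usual yardstick (lower pKₐ → better LG).
ClO₄⁻: pKₐ(HClO₄) ≈ -10 — extremely weak base; rarely used for safety reasons
HSO₄⁻: pKₐ(H₂SO₄) ≈ -3 — conjugate base of a strong mineral acid
CF₃COO⁻: pKₐ(CF₃COOH) ≈ 0.2 — strongly electron-withdrawing CF₃ stabilises the carboxylate
HCOO⁻: pKₐ(HCOOH) ≈ 3.8

ClO₄⁻ > HSO₄⁻ > CF₃COO⁻ > HCOO⁻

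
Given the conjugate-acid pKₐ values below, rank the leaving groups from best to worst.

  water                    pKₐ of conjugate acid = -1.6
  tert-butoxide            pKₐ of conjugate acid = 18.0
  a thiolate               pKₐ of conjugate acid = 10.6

Lower conjugate-acid pKₐ ⇒ weaker base ⇒ better leaving group.
Sorting by the given values: water (-1.6), a thiolate (10.6), tert-butoxide (18.0).

water > a thiolate > tert-butoxide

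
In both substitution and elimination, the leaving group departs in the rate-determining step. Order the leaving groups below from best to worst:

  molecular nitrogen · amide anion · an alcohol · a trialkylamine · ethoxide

molecular nitrogen > an alcohol > a trialkylamine > ethoxide > amide anion

molecular nitrogen: no meaningful conjugate acid; N₂ departs as an exceptionally stable neutral molecule
an alcohol: pKₐ(R'OH₂⁺) ≈ -2.4 — neutral; leaves from a protonated ether (an oxonium ion, R–O(H)R'⁺)
a trialkylamine: pKₐ(R'₃NH⁺) ≈ 10.7 — neutral but still a fairly strong base; Hofmann-elimination LG
ethoxide: pKₐ(CH₃CH₂OH) ≈ 16
amide anion: pKₐ(NH₃) ≈ 38 — extremely strong base; never a leaving group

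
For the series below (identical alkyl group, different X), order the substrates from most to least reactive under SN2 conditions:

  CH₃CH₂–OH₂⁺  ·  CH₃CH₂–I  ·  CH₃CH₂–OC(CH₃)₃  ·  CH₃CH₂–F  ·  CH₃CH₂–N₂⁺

CH₃CH₂–N₂⁺ > CH₃CH₂–I > CH₃CH₂–OH₂⁺ > CH₃CH₂–F > CH₃CH₂–OC(CH₃)₃

The skeletons are identical, so relative rate is governed entirely by leaving-group ability.
Leaving-group ability tracks the stability of the departed species; conjugate-acid pKₐ is the usual yardstick (lower pKₐ → better LG).
CH₃CH₂–N₂⁺ loses N₂: no meaningful conjugate acid; N₂ departs as an exceptionally stable neutral molecule
CH₃CH₂–I loses I⁻: pKₐ(HI) ≈ -10
CH₃CH₂–OH₂⁺ loses H₂O: pKₐ(H₃O⁺) ≈ -1.7
CH₃CH₂–F loses F⁻: pKₐ(HF) ≈ 3.2
CH₃CH₂–OC(CH₃)₃ loses (CH₃)₃CO⁻: pKₐ(t-BuOH) ≈ 18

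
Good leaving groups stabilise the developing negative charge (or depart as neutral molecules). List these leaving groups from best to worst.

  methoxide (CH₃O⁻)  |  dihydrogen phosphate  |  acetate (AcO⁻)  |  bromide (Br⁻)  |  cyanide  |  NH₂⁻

A good leaving group is a weak base: the lower the pKₐ of its conjugate acid, the more readily it departs.
bromide (Br⁻): pKₐ(HBr) ≈ -9
dihydrogen phosphate: pKₐ(H₃PO₄) ≈ 2.1 — moderate base; biological leaving group after further activation
acetate (AcO⁻): pKₐ(CH₃COOH) ≈ 4.8 — resonance-stabilised but still a weak base
cyanide: pKₐ(HCN) ≈ 9.2 — sp carbon stabilises the charge somewhat, but still a poor LG
methoxide (CH₃O⁻): pKₐ(CH₃OH) ≈ 15.5 — strong base; alkoxides do not leave unassisted
NH₂⁻: pKₐ(NH₃) ≈ 38 — extremely strong base; never a leaving group

bromide (Br⁻) > dihydrogen phosphate > acetate (AcO⁻) > cyanide > methoxide (CH₃O⁻) > NH₂⁻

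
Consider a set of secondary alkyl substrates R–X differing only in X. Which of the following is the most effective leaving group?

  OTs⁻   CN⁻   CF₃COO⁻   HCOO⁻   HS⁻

Leaving-group ability tracks the stability of the departed species; conjugate-acid pKₐ is the usual yardstick (lower pKₐ → better LG).
OTs⁻: pKₐ(p-CH₃C₆H₄SO₃H (TsOH)) ≈ -2.8
CF₃COO⁻: pKₐ(CF₃COOH) ≈ 0.2
HCOO⁻: pKₐ(HCOOH) ≈ 3.8
HS⁻: pKₐ(H₂S) ≈ 7
CN⁻: pKₐ(HCN) ≈ 9.2

OTs⁻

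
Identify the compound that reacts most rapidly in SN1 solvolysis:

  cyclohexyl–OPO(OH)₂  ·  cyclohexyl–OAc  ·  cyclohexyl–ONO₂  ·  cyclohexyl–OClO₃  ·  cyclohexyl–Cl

Identical carbon frameworks mean the comparison reduces to leaving-group quality.
The more stable X⁻ (or X) is on its own — i.e. the weaker a base it is — the better a leaving group it makes.
cyclohexyl–OClO₃ loses ClO₄⁻: pKₐ(HClO₄) ≈ -10
cyclohexyl–Cl loses Cl⁻: pKₐ(HCl) ≈ -7
cyclohexyl–ONO₂ loses NO₃⁻: pKₐ(HNO₃) ≈ -1.3
cyclohexyl–OPO(OH)₂ loses H₂PO₄⁻: pKₐ(H₃PO₄) ≈ 2.1
cyclohexyl–OAc loses AcO⁻: pKₐ(CH₃COOH) ≈ 4.8

cyclohexyl–OClO₃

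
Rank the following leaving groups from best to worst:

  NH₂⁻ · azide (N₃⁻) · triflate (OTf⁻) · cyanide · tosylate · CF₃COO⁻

triflate (OTf⁻) > tosylate > CF₃COO⁻ > azide (N₃⁻) > cyanide > NH₂⁻

A good leaving group is a weak base: the lower the pKₐ of its conjugate acid, the more readily it departs.
triflate (OTf⁻): pKₐ(CF₃SO₃H (triflic acid)) ≈ -14 — charge spread over three oxygens and a CF₃ group; the premier leaving group in synthesis
tosylate: pKₐ(p-CH₃C₆H₄SO₃H (TsOH)) ≈ -2.8 — resonance-delocalised arenesulfonate
CF₃COO⁻: pKₐ(CF₃COOH) ≈ 0.2 — strongly electron-withdrawing CF₃ stabilises the carboxylate
azide (N₃⁻): pKₐ(HN₃) ≈ 4.7 — linear, resonance-stabilised
cyanide: pKₐ(HCN) ≈ 9.2 — sp carbon stabilises the charge somewhat, but still a poor LG
NH₂⁻: pKₐ(NH₃) ≈ 38 — extremely strong base; never a leaving group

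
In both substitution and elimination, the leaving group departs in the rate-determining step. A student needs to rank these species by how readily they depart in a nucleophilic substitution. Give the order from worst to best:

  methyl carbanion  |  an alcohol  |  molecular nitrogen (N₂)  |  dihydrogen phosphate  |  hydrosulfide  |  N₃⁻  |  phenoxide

methyl carbanion < phenoxide < hydrosulfide < N₃⁻ < dihydrogen phosphate < an alcohol < molecular nitrogen (N₂)

molecular nitrogen (N₂): no meaningful conjugate acid; N₂ departs as an exceptionally stable neutral molecule
an alcohol: pKₐ(R'OH₂⁺) ≈ -2.4 — neutral; leaves from a protonated ether (an oxonium ion, R–O(H)R'⁺)
dihydrogen phosphate: pKₐ(H₃PO₄) ≈ 2.1
N₃⁻: pKₐ(HN₃) ≈ 4.7
hydrosulfide: pKₐ(H₂S) ≈ 7
phenoxide: pKₐ(C₆H₅OH (phenol)) ≈ 10
methyl carbanion: pKₐ(CH₄) ≈ 48 — unstabilised carbanion; the worst conceivable leaving group
Reversing gives the worst-to-best order requested.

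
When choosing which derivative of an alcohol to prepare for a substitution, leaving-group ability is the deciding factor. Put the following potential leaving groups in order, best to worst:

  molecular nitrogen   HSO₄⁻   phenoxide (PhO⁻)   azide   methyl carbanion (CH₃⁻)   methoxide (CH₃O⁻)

molecular nitrogen: no meaningful conjugate acid; N₂ departs as an exceptionally stable neutral molecule
HSO₄⁻: pKₐ(H₂SO₄) ≈ -3
azide: pKₐ(HN₃) ≈ 4.7 — linear, resonance-stabilised
phenoxide (PhO⁻): pKₐ(C₆H₅OH (phenol)) ≈ 10
methoxide (CH₃O⁻): pKₐ(CH₃OH) ≈ 15.5 — strong base; alkoxides do not leave unassisted
methyl carbanion (CH₃⁻): pKₐ(CH₄) ≈ 48

molecular nitrogen > HSO₄⁻ > azide > phenoxide (PhO⁻) > methoxide (CH₃O⁻) > methyl carbanion (CH₃⁻)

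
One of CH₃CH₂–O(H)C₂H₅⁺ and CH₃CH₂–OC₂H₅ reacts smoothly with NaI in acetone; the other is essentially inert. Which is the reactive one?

CH₃CH₂–O(H)C₂H₅⁺

From CH₃CH₂–OC₂H₅ the departing group would be CH₃CH₂O⁻ (pKₐ(CH₃CH₂OH) ≈ 16). Strong base; alkoxides do not leave unassisted.
From CH₃CH₂–O(H)C₂H₅⁺ the leaving group is R'OH (pKₐ(R'OH₂⁺) ≈ -2.4). Neutral; leaves from a protonated ether (an oxonium ion, R–O(H)R'⁺).
(In practice CH₃CH₂–O(H)C₂H₅⁺ is made from CH₃CH₂–OC₂H₅ by protonation with concentrated HBr, allowing neutral ethanol, rather than ethoxide, to depart.)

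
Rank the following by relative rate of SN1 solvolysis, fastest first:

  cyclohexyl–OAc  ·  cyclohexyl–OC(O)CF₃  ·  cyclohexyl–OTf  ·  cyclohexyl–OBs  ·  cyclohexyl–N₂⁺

Identical carbon frameworks mean the comparison reduces to leaving-group quality.
Leaving-group ability tracks the stability of the departed species; conjugate-acid pKₐ is the usual yardstick (lower pKₐ → better LG).
cyclohexyl–N₂⁺ loses N₂: no meaningful conjugate acid; N₂ departs as an exceptionally stable neutral molecule
cyclohexyl–OTf loses OTf⁻: pKₐ(CF₃SO₃H (triflic acid)) ≈ -14
cyclohexyl–OBs loses OBs⁻: pKₐ(p-BrC₆H₄SO₃H) ≈ -2.8
cyclohexyl–OC(O)CF₃ loses CF₃COO⁻: pKₐ(CF₃COOH) ≈ 0.2
cyclohexyl–OAc loses AcO⁻: pKₐ(CH₃COOH) ≈ 4.8

cyclohexyl–N₂⁺ > cyclohexyl–OTf > cyclohexyl–OBs > cyclohexyl–OC(O)CF₃ > cyclohexyl–OAc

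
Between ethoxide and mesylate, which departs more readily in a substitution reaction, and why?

mesylate

mesylate is the better leaving group.
pKₐ(CH₃SO₃H (MsOH)) ≈ -1.9 versus pKₐ(CH₃CH₂OH) ≈ 16: mesylate is the much weaker base.
Resonance-delocalised alkanesulfonate.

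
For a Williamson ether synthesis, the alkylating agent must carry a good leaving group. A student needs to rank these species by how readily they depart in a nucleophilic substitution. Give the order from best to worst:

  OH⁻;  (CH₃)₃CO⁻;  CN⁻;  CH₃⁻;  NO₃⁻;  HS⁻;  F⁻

NO₃⁻ > F⁻ > HS⁻ > CN⁻ > OH⁻ > (CH₃)₃CO⁻ > CH₃⁻

Rank by basicity of the departing species: weakest base leaves most easily.
NO₃⁻: pKₐ(HNO₃) ≈ -1.3 — resonance-delocalised over three oxygens
F⁻: pKₐ(HF) ≈ 3.2 — small and strongly basic; the poor halide leaving group
HS⁻: pKₐ(H₂S) ≈ 7 — larger and more polarisable than the oxygen analogue
CN⁻: pKₐ(HCN) ≈ 9.2 — sp carbon stabilises the charge somewhat, but still a poor LG
OH⁻: pKₐ(H₂O) ≈ 15.7 — strong base; essentially never leaves without prior activation
(CH₃)₃CO⁻: pKₐ(t-BuOH) ≈ 18 — bulky, strongly basic alkoxide
CH₃⁻: pKₐ(CH₄) ≈ 48 — unstabilised carbanion; the worst conceivable leaving group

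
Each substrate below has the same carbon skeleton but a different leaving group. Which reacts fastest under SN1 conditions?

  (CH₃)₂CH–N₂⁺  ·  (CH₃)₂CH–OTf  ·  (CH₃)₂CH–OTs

(CH₃)₂CH–N₂⁺

With the same alkyl group throughout, only the leaving group differentiates the rates.
Rank by basicity of the departing species: weakest base leaves most easily.
(CH₃)₂CH–N₂⁺ loses N₂: no meaningful conjugate acid; N₂ departs as an exceptionally stable neutral molecule
(CH₃)₂CH–OTf loses OTf⁻: pKₐ(CF₃SO₃H (triflic acid)) ≈ -14
(CH₃)₂CH–OTs loses OTs⁻: pKₐ(p-CH₃C₆H₄SO₃H (TsOH)) ≈ -2.8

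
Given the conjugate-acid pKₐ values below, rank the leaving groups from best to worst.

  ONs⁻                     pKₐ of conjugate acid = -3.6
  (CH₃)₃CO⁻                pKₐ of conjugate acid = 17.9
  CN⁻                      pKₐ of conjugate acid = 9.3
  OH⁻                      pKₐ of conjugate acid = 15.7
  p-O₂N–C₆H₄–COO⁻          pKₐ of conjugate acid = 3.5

Lower conjugate-acid pKₐ ⇒ weaker base ⇒ better leaving group.
Sorting by the given values: ONs⁻ (-3.6), p-O₂N–C₆H₄–COO⁻ (3.5), CN⁻ (9.3), OH⁻ (15.7), (CH₃)₃CO⁻ (17.9).

ONs⁻ > p-O₂N–C₆H₄–COO⁻ > CN⁻ > OH⁻ > (CH₃)₃CO⁻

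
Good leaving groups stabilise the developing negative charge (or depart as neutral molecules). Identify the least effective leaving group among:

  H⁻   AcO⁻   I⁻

H⁻

A good leaving group is a weak base: the lower the pKₐ of its conjugate acid, the more readily it departs.
I⁻: pKₐ(HI) ≈ -10
AcO⁻: pKₐ(CH₃COOH) ≈ 4.8
H⁻: pKₐ(H₂) ≈ 36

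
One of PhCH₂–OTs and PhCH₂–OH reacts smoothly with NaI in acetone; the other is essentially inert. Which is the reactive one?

From PhCH₂–OH the departing group would be OH⁻ (pKₐ(H₂O) ≈ 15.7). Strong base; essentially never leaves without prior activation.
From PhCH₂–OTs the leaving group is OTs⁻ (pKₐ(p-CH₃C₆H₄SO₃H (TsOH)) ≈ -2.8). Resonance-delocalised arenesulfonate.
(In practice PhCH₂–OTs is made from PhCH₂–OH by treatment with TsCl / pyridine, converting the hydroxyl into a tosylate.)

PhCH₂–OTs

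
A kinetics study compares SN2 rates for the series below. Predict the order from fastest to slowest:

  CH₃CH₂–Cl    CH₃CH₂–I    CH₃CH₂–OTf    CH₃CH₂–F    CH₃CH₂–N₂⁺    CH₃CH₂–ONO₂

Same R in every case — rank the leaving groups.
Rank by basicity of the departing species: weakest base leaves most easily.
CH₃CH₂–N₂⁺ loses N₂: no meaningful conjugate acid; N₂ departs as an exceptionally stable neutral molecule
CH₃CH₂–OTf loses OTf⁻: pKₐ(CF₃SO₃H (triflic acid)) ≈ -14
CH₃CH₂–I loses I⁻: pKₐ(HI) ≈ -10
CH₃CH₂–Cl loses Cl⁻: pKₐ(HCl) ≈ -7
CH₃CH₂–ONO₂ loses NO₃⁻: pKₐ(HNO₃) ≈ -1.3
CH₃CH₂–F loses F⁻: pKₐ(HF) ≈ 3.2

CH₃CH₂–N₂⁺ > CH₃CH₂–OTf > CH₃CH₂–I > CH₃CH₂–Cl > CH₃CH₂–ONO₂ > CH₃CH₂–F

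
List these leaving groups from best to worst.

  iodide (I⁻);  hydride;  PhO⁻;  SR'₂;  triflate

triflate > iodide (I⁻) > SR'₂ > PhO⁻ > hydride

The more stable X⁻ (or X) is on its own — i.e. the weaker a base it is — the better a leaving group it makes.
triflate: pKₐ(CF₃SO₃H (triflic acid)) ≈ -14
iodide (I⁻): pKₐ(HI) ≈ -10 — large, highly polarisable; very weak base
SR'₂: pKₐ(R'₂SH⁺) ≈ -7 — neutral; leaves from a sulfonium salt (R–SR'₂⁺)
PhO⁻: pKₐ(C₆H₅OH (phenol)) ≈ 10
hydride: pKₐ(H₂) ≈ 36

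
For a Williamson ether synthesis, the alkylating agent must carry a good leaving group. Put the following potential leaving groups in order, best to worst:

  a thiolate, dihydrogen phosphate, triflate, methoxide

The more stable X⁻ (or X) is on its own — i.e. the weaker a base it is — the better a leaving group it makes.
triflate: pKₐ(CF₃SO₃H (triflic acid)) ≈ -14 — charge spread over three oxygens and a CF₃ group; the premier leaving group in synthesis
dihydrogen phosphate: pKₐ(H₃PO₄) ≈ 2.1 — moderate base; biological leaving group after further activation
a thiolate: pKₐ(RSH (a thiol)) ≈ 10.5 — moderately basic; rarely leaves without activation
methoxide: pKₐ(CH₃OH) ≈ 15.5 — strong base; alkoxides do not leave unassisted

triflate > dihydrogen phosphate > a thiolate > methoxide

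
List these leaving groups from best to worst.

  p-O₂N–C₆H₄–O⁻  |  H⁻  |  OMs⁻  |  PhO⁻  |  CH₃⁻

OMs⁻ > p-O₂N–C₆H₄–O⁻ > PhO⁻ > H⁻ > CH₃⁻

Leaving-group ability tracks the stability of the departed species; conjugate-acid pKₐ is the usual yardstick (lower pKₐ → better LG).
OMs⁻: pKₐ(CH₃SO₃H (MsOH)) ≈ -1.9 — resonance-delocalised alkanesulfonate
p-O₂N–C₆H₄–O⁻: pKₐ(p-nitrophenol) ≈ 7.2
PhO⁻: pKₐ(C₆H₅OH (phenol)) ≈ 10 — resonance into the ring helps, but still a poor LG
H⁻: pKₐ(H₂) ≈ 36 — extremely strong base; leaves only in special hydride-transfer contexts
CH₃⁻: pKₐ(CH₄) ≈ 48 — unstabilised carbanion; the worst conceivable leaving group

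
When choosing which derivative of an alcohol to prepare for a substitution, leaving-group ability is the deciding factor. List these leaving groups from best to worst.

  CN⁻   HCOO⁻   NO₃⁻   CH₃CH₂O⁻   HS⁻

NO₃⁻ > HCOO⁻ > HS⁻ > CN⁻ > CH₃CH₂O⁻

Rank by basicity of the departing species: weakest base leaves most easily.
NO₃⁻: pKₐ(HNO₃) ≈ -1.3
HCOO⁻: pKₐ(HCOOH) ≈ 3.8
HS⁻: pKₐ(H₂S) ≈ 7
CN⁻: pKₐ(HCN) ≈ 9.2
CH₃CH₂O⁻: pKₐ(CH₃CH₂OH) ≈ 16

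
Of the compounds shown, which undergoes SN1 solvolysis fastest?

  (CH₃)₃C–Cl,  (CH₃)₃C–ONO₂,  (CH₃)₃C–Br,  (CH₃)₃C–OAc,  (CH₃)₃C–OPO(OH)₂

(CH₃)₃C–Br

The skeletons are identical, so relative rate is governed entirely by leaving-group ability.
A good leaving group is a weak base: the lower the pKₐ of its conjugate acid, the more readily it departs.
(CH₃)₃C–Br loses Br⁻: pKₐ(HBr) ≈ -9
(CH₃)₃C–Cl loses Cl⁻: pKₐ(HCl) ≈ -7
(CH₃)₃C–ONO₂ loses NO₃⁻: pKₐ(HNO₃) ≈ -1.3
(CH₃)₃C–OPO(OH)₂ loses H₂PO₄⁻: pKₐ(H₃PO₄) ≈ 2.1
(CH₃)₃C–OAc loses AcO⁻: pKₐ(CH₃COOH) ≈ 4.8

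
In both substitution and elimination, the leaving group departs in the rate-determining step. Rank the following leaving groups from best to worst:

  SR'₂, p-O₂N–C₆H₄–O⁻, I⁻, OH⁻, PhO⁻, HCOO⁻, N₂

N₂ > I⁻ > SR'₂ > HCOO⁻ > p-O₂N–C₆H₄–O⁻ > PhO⁻ > OH⁻

A good leaving group is a weak base: the lower the pKₐ of its conjugate acid, the more readily it departs.
N₂: no meaningful conjugate acid; N₂ departs as an exceptionally stable neutral molecule
I⁻: pKₐ(HI) ≈ -10 — large, highly polarisable; very weak base
SR'₂: pKₐ(R'₂SH⁺) ≈ -7 — neutral; leaves from a sulfonium salt (R–SR'₂⁺)
HCOO⁻: pKₐ(HCOOH) ≈ 3.8 — resonance-stabilised carboxylate
p-O₂N–C₆H₄–O⁻: pKₐ(p-nitrophenol) ≈ 7.2
PhO⁻: pKₐ(C₆H₅OH (phenol)) ≈ 10 — resonance into the ring helps, but still a poor LG
OH⁻: pKₐ(H₂O) ≈ 15.7 — strong base; essentially never leaves without prior activation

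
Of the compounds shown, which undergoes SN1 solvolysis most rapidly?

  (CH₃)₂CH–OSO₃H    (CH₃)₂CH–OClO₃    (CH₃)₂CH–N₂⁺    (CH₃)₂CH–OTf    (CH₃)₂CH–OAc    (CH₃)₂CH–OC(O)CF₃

(CH₃)₂CH–N₂⁺

The skeletons are identical, so relative rate is governed entirely by leaving-group ability.
The more stable X⁻ (or X) is on its own — i.e. the weaker a base it is — the better a leaving group it makes.
(CH₃)₂CH–N₂⁺ loses N₂: no meaningful conjugate acid; N₂ departs as an exceptionally stable neutral molecule
(CH₃)₂CH–OTf loses OTf⁻: pKₐ(CF₃SO₃H (triflic acid)) ≈ -14
(CH₃)₂CH–OClO₃ loses ClO₄⁻: pKₐ(HClO₄) ≈ -10
(CH₃)₂CH–OSO₃H loses HSO₄⁻: pKₐ(H₂SO₄) ≈ -3
(CH₃)₂CH–OC(O)CF₃ loses CF₃COO⁻: pKₐ(CF₃COOH) ≈ 0.2
(CH₃)₂CH–OAc loses AcO⁻: pKₐ(CH₃COOH) ≈ 4.8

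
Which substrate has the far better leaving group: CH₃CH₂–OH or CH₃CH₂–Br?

CH₃CH₂–Br

From CH₃CH₂–OH the departing group would be OH⁻ (pKₐ(H₂O) ≈ 15.7). Strong base; essentially never leaves without prior activation.
From CH₃CH₂–Br the leaving group is Br⁻ (pKₐ(HBr) ≈ -9). Weak base; good leaving group.
(In practice CH₃CH₂–Br is made from CH₃CH₂–OH by treatment with PBr₃, replacing the hydroxyl with bromide.)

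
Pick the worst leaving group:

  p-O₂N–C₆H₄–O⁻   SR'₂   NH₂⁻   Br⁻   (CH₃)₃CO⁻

NH₂⁻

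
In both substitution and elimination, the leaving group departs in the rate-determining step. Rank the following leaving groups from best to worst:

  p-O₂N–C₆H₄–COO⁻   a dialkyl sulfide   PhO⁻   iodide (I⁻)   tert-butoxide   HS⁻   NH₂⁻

A good leaving group is a weak base: the lower the pKₐ of its conjugate acid, the more readily it departs.
iodide (I⁻): pKₐ(HI) ≈ -10
a dialkyl sulfide: pKₐ(R'₂SH⁺) ≈ -7
p-O₂N–C₆H₄–COO⁻: pKₐ(p-nitrobenzoic acid) ≈ 3.4
HS⁻: pKₐ(H₂S) ≈ 7
PhO⁻: pKₐ(C₆H₅OH (phenol)) ≈ 10
tert-butoxide: pKₐ(t-BuOH) ≈ 18
NH₂⁻: pKₐ(NH₃) ≈ 38

iodide (I⁻) > a dialkyl sulfide > p-O₂N–C₆H₄–COO⁻ > HS⁻ > PhO⁻ > tert-butoxide > NH₂⁻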